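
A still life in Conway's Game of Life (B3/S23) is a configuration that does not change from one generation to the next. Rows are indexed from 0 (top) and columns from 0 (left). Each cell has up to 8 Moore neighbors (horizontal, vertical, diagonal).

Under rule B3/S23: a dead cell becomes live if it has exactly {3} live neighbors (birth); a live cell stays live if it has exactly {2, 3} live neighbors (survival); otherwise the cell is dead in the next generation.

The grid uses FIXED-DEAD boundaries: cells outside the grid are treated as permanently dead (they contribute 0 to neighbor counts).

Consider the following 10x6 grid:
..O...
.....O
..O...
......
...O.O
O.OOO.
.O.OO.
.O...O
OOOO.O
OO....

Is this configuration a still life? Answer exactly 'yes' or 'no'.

Answer: no

Derivation:
Compute generation 1 and compare to generation 0 (given above):
Generation 1:
......
......
......
......
..OO..
.O...O
OO...O
.....O
....O.
O.....
Cell (0,2) differs: gen0=1 vs gen1=0 -> NOT a still life.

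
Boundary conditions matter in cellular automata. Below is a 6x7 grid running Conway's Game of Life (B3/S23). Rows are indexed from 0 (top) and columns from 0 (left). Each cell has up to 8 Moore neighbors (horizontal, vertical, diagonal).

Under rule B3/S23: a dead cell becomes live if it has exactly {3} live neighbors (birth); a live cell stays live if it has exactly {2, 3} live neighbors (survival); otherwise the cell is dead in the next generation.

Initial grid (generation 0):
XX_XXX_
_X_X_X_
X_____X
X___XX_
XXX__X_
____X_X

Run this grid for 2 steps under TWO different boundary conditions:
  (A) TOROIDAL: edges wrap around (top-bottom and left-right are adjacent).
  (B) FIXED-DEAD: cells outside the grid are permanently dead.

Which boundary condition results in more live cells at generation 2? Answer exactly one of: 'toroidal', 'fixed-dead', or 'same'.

Answer: fixed-dead

Derivation:
Under TOROIDAL boundary, generation 2:
XX__X__
____X_X
XXX__XX
__X_X_X
____X__
_______
Population = 14

Under FIXED-DEAD boundary, generation 2:
XX___XX
_____XX
XXX____
__X_X_X
XXX___X
XXX____
Population = 19

Comparison: toroidal=14, fixed-dead=19 -> fixed-dead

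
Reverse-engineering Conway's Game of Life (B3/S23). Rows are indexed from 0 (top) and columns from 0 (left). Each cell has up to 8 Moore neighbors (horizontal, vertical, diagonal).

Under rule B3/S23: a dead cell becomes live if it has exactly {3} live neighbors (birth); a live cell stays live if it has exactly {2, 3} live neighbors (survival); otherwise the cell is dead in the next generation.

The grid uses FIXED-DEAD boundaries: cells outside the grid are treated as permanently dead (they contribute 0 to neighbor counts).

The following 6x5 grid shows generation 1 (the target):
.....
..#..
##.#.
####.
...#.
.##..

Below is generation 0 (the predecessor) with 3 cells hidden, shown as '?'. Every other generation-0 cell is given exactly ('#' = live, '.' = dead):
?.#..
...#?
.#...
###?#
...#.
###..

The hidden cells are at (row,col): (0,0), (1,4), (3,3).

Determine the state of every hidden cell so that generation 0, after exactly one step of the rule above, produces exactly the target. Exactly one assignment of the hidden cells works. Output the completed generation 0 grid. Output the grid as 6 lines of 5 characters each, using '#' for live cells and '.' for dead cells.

Answer: ..#..
...#.
.#...
###.#
...#.
###..

Derivation:
Hidden generation-0 cells (in order): (0,0), (1,4), (3,3).
A hidden cell only influences target cells in its own 3x3 neighborhood. Try each of the 2^3 = 8 assignments, step the completed generation 0 forward once under B3/S23, and compare with the target:
  (0,0)=. (1,4)=. (3,3)=. -> step reproduces the target at every cell -> ACCEPT
  (0,0)=. (1,4)=. (3,3)=# -> step gives (2,3)='.' but target has '#' -> reject
  (0,0)=. (1,4)=# (3,3)=. -> step gives (0,3)='#' but target has '.' -> reject
  (0,0)=. (1,4)=# (3,3)=# -> step gives (0,3)='#' but target has '.' -> reject
  (0,0)=# (1,4)=. (3,3)=. -> step gives (1,1)='#' but target has '.' -> reject
  (0,0)=# (1,4)=. (3,3)=# -> step gives (1,1)='#' but target has '.' -> reject
  (0,0)=# (1,4)=# (3,3)=. -> step gives (0,3)='#' but target has '.' -> reject
  (0,0)=# (1,4)=# (3,3)=# -> step gives (0,3)='#' but target has '.' -> reject
Unique solution: (0,0)=dead, (1,4)=dead, (3,3)=dead.
Check: live-neighbor counts of every cell in the completed generation 0:
01121
12311
33432
23331
46532
12221
Applying B3/S23 to generation 0 with these counts gives:
.....
..#..
##.#.
####.
...#.
.##..
which matches the target exactly.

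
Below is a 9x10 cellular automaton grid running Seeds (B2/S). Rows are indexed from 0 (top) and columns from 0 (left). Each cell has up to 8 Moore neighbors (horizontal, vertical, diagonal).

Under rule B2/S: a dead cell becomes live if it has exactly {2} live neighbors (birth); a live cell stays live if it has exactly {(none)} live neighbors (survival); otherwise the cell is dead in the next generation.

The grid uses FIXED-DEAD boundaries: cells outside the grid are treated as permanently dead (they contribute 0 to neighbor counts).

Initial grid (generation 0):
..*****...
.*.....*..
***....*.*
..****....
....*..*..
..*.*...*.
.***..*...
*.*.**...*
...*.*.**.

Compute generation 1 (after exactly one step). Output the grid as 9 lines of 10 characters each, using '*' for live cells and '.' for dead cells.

Answer: .*.....*..
..........
.....*....
*......*..
.*....*.*.
......*...
*......***
..........
.**......*

Derivation:
Simulating step by step:
Generation 0 (given above): 34 live cells
Generation 1: 16 live cells
(generation 1 grid is the final answer)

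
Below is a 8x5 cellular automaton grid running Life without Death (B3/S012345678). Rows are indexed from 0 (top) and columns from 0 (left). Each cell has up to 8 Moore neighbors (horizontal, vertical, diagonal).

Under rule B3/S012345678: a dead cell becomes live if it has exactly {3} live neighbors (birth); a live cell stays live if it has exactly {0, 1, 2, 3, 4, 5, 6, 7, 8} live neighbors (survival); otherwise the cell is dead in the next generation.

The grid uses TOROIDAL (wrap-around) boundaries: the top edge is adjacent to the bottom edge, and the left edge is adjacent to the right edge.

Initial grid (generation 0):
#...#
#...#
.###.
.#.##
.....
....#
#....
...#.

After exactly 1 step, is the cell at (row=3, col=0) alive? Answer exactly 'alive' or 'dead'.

Answer: alive

Derivation:
Simulating step by step:
Generation 0 (given above): 13 live cells
Generation 1: 21 live cells
#..##
#.#.#
.###.
##.##
#..##
....#
#...#
#..#.

Cell (3,0) at generation 1: 1 -> alive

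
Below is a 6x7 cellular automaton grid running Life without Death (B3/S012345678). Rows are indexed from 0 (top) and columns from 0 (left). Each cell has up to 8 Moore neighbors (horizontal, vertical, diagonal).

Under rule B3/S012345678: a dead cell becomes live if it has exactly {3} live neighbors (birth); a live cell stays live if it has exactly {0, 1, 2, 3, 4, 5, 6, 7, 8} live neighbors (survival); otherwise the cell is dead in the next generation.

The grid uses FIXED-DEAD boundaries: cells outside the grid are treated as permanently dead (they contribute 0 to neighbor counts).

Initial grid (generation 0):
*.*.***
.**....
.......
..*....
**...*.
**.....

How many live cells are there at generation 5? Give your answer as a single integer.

Simulating step by step:
Generation 0 (given above): 13 live cells
Generation 1: 20 live cells
*.*****
.***.*.
.**....
.**....
***..*.
**.....
Generation 2: 25 live cells
*.*****
****.**
***....
.***...
***..*.
***....
Generation 3: 26 live cells
*.*****
****.**
***.*..
.***...
***..*.
***....
Generation 4: 28 live cells
*.*****
****.**
***.**.
.****..
***..*.
***....
Generation 5: 30 live cells
*.*****
****.**
***.***
.****..
***.**.
***....
Population at generation 5: 30

Answer: 30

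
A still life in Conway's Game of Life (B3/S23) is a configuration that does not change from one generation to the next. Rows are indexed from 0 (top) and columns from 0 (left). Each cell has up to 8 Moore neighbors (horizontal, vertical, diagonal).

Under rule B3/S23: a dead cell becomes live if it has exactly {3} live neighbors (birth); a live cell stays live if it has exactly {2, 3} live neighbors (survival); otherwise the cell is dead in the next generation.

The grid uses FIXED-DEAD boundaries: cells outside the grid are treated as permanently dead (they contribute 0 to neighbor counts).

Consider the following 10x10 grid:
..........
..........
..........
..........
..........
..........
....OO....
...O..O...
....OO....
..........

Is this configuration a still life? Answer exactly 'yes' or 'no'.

Compute generation 1 and compare to generation 0 (given above):
Generation 1:
..........
..........
..........
..........
..........
..........
....OO....
...O..O...
....OO....
..........
The grids are IDENTICAL -> still life.

Answer: yes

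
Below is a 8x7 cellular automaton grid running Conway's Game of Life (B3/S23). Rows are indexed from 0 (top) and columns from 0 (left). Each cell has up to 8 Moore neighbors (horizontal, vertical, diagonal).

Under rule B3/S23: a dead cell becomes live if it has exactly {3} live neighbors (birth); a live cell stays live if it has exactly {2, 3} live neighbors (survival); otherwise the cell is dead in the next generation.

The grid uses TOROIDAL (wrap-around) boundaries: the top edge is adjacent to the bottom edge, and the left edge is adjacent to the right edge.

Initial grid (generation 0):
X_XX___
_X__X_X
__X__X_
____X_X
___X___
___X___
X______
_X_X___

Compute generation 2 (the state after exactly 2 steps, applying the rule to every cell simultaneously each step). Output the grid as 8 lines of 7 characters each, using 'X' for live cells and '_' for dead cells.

Simulating step by step:
Generation 0 (given above): 15 live cells
Generation 1: 21 live cells
X__XX__
XX__XXX
X__XX_X
___XXX_
___XX__
_______
__X____
XX_X___
Generation 2: 16 live cells
(generation 2 grid is the final answer)

Answer: ___X___
_XX____
_XX____
__X___X
___X_X_
___X___
_XX____
XX_XX__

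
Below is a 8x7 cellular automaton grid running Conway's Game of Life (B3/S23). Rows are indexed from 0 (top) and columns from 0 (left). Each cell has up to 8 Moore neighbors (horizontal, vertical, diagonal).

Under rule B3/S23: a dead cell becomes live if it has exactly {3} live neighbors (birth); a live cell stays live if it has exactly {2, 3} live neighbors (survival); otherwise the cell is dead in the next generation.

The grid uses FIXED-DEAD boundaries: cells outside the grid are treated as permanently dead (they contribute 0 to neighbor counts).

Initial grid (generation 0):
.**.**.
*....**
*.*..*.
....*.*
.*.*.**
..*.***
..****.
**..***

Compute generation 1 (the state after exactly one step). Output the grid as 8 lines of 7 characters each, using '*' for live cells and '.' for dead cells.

Simulating step by step:
Generation 0 (given above): 29 live cells
Generation 1: 22 live cells
(generation 1 grid is the final answer)

Answer: .*..***
*.**..*
.*..*..
.****.*
..**...
.*.....
..*....
.**...*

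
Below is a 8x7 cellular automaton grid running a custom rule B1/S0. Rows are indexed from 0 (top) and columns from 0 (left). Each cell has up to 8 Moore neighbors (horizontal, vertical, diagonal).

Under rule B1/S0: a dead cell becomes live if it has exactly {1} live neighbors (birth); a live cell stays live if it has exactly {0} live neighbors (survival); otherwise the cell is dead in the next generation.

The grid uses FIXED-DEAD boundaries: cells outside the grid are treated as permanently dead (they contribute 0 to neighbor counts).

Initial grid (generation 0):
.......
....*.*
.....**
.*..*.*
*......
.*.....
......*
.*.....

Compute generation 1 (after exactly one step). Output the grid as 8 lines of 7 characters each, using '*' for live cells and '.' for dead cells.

Simulating step by step:
Generation 0 (given above): 11 live cells
Generation 1: 22 live cells
(generation 1 grid is the final answer)

Answer: ...**.*
...*...
***....
..**...
...**.*
..*..**
.....**
***..**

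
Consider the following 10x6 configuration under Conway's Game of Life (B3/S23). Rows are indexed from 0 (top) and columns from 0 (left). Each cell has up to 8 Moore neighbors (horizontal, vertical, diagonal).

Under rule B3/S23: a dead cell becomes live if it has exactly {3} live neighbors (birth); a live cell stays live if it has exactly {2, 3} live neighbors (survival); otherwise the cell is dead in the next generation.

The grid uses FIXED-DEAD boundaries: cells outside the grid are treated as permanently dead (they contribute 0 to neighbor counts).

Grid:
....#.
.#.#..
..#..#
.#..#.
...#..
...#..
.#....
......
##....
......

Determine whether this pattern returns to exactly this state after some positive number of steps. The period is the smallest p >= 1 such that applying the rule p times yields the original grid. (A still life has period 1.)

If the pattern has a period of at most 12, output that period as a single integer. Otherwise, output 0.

Answer: 0

Derivation:
Simulating and comparing each generation to the original:
Gen 0 (original, given above): 12 live cells
Gen 1: 16 live cells, differs from original
Gen 2: 10 live cells, differs from original
Gen 3: 8 live cells, differs from original
Gen 4: 5 live cells, differs from original
Gen 5: 3 live cells, differs from original
Gen 6: 2 live cells, differs from original
Gen 7: 0 live cells, differs from original
Gen 8: 0 live cells, differs from original
Gen 9: 0 live cells, differs from original
Gen 10: 0 live cells, differs from original
Gen 11: 0 live cells, differs from original
Gen 12: 0 live cells, differs from original
No period found within 12 steps.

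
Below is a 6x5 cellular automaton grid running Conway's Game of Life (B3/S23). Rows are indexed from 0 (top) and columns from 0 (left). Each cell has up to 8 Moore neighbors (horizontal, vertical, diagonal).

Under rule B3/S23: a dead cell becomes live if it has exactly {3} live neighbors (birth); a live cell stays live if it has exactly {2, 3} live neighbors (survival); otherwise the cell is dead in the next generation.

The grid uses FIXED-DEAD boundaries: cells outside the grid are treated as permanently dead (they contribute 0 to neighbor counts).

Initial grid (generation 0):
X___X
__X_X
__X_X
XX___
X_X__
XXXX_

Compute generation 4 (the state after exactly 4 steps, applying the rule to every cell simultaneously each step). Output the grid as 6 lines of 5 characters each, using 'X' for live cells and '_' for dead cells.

Simulating step by step:
Generation 0 (given above): 14 live cells
Generation 1: 11 live cells
___X_
_X__X
__X__
X_XX_
___X_
X_XX_
Generation 2: 9 live cells
_____
__XX_
__X__
_XXX_
____X
__XX_
Generation 3: 8 live cells
_____
__XX_
_____
_XXX_
_X__X
___X_
Generation 4: 6 live cells
(generation 4 grid is the final answer)

Answer: _____
_____
_X___
_XXX_
_X__X
_____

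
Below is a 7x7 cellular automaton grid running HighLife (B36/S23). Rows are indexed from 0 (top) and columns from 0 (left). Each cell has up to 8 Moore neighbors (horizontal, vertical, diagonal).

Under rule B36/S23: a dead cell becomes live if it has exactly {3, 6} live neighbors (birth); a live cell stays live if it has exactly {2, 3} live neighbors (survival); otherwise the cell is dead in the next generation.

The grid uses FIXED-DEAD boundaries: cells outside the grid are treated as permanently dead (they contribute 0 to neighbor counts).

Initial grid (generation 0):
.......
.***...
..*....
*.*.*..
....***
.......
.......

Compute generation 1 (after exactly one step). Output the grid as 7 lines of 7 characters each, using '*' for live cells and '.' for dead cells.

Answer: ..*....
.***...
.......
.*..*..
...***.
.....*.
.......

Derivation:
Simulating step by step:
Generation 0 (given above): 10 live cells
Generation 1: 10 live cells
(generation 1 grid is the final answer)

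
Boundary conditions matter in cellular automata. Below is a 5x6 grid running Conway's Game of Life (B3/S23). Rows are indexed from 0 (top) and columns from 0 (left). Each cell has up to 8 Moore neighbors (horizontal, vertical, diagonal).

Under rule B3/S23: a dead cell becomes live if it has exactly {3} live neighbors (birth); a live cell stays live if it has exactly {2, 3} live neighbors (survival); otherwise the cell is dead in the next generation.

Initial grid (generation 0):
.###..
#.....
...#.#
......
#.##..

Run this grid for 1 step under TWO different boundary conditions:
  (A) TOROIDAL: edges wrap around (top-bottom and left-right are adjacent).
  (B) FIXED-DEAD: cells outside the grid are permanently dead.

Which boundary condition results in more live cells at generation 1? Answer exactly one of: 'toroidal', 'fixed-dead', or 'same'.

Under TOROIDAL boundary, generation 1:
#..#..
##.##.
......
..###.
...#..
Population = 10

Under FIXED-DEAD boundary, generation 1:
.##...
.#.##.
......
..###.
......
Population = 8

Comparison: toroidal=10, fixed-dead=8 -> toroidal

Answer: toroidal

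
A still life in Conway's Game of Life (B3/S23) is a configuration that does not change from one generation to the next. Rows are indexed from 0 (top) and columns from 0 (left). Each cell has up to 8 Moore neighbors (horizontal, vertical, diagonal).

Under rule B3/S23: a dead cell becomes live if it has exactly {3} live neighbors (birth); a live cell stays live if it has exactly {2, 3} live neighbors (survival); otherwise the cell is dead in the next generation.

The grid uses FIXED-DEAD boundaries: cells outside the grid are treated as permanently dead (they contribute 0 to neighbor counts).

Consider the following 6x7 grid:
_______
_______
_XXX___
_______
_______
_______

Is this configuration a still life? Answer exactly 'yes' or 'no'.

Compute generation 1 and compare to generation 0 (given above):
Generation 1:
_______
__X____
__X____
__X____
_______
_______
Cell (1,2) differs: gen0=0 vs gen1=1 -> NOT a still life.

Answer: no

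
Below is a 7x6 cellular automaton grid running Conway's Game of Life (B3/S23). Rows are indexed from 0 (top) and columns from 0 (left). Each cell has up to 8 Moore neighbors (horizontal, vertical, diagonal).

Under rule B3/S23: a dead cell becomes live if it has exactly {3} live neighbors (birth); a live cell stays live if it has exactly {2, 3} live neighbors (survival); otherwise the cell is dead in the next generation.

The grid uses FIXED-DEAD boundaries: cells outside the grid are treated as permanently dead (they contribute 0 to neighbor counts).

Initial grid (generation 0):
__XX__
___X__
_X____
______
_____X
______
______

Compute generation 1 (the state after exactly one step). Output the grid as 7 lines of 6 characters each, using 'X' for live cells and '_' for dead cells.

Simulating step by step:
Generation 0 (given above): 5 live cells
Generation 1: 3 live cells
(generation 1 grid is the final answer)

Answer: __XX__
___X__
______
______
______
______
______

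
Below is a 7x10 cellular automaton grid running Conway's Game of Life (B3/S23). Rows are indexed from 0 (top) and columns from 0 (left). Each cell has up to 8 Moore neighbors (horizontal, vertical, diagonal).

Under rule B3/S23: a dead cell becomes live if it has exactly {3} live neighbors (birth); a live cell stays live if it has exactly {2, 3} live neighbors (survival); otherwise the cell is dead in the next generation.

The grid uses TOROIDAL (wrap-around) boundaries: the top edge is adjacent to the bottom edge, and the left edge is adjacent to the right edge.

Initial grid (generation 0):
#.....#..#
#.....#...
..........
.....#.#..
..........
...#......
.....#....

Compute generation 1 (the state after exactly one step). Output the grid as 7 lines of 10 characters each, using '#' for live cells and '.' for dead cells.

Answer: #....##..#
#........#
......#...
..........
..........
..........
..........

Derivation:
Simulating step by step:
Generation 0 (given above): 9 live cells
Generation 1: 7 live cells
(generation 1 grid is the final answer)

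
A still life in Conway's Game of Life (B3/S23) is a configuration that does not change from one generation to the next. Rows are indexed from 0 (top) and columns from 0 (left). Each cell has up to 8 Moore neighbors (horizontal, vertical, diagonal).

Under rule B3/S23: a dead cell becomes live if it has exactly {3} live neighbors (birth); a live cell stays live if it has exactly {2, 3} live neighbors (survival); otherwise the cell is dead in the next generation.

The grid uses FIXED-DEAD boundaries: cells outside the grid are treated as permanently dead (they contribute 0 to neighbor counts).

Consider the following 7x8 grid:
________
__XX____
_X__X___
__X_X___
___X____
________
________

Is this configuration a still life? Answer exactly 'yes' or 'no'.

Answer: yes

Derivation:
Compute generation 1 and compare to generation 0 (given above):
Generation 1:
________
__XX____
_X__X___
__X_X___
___X____
________
________
The grids are IDENTICAL -> still life.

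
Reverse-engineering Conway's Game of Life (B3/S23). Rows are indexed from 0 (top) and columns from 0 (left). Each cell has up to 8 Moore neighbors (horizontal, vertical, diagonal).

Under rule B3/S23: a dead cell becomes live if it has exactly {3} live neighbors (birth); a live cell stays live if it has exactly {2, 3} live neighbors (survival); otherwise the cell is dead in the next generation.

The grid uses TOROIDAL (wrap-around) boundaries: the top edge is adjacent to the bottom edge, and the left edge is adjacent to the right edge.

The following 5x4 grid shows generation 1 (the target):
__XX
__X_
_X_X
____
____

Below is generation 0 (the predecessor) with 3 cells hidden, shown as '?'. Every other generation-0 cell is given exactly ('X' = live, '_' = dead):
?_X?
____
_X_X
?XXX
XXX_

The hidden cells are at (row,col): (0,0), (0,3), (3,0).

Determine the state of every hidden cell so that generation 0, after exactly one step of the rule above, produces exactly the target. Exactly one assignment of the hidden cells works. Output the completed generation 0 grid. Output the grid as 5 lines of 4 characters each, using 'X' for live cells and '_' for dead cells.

Answer: __X_
____
_X_X
XXXX
XXX_

Derivation:
Hidden generation-0 cells (in order): (0,0), (0,3), (3,0).
A hidden cell only influences target cells in its own 3x3 neighborhood. Try each of the 2^3 = 8 assignments, step the completed generation 0 forward once under B3/S23, and compare with the target:
  (0,0)=_ (0,3)=_ (3,0)=_ -> step gives (4,0)='X' but target has '_' -> reject
  (0,0)=_ (0,3)=_ (3,0)=X -> step reproduces the target at every cell -> ACCEPT
  (0,0)=_ (0,3)=X (3,0)=_ -> step gives (0,0)='X' but target has '_' -> reject
  (0,0)=_ (0,3)=X (3,0)=X -> step gives (0,0)='X' but target has '_' -> reject
  (0,0)=X (0,3)=_ (3,0)=_ -> step gives (0,0)='X' but target has '_' -> reject
  (0,0)=X (0,3)=_ (3,0)=X -> step gives (0,0)='X' but target has '_' -> reject
  (0,0)=X (0,3)=X (3,0)=_ -> step gives (0,0)='X' but target has '_' -> reject
  (0,0)=X (0,3)=X (3,0)=X -> step gives (0,0)='X' but target has '_' -> reject
Unique solution: (0,0)=dead, (0,3)=dead, (3,0)=live.
Check: live-neighbor counts of every cell in the completed generation 0:
2423
2232
5353
6665
4656
Applying B3/S23 to generation 0 with these counts gives:
__XX
__X_
_X_X
____
____
which matches the target exactly.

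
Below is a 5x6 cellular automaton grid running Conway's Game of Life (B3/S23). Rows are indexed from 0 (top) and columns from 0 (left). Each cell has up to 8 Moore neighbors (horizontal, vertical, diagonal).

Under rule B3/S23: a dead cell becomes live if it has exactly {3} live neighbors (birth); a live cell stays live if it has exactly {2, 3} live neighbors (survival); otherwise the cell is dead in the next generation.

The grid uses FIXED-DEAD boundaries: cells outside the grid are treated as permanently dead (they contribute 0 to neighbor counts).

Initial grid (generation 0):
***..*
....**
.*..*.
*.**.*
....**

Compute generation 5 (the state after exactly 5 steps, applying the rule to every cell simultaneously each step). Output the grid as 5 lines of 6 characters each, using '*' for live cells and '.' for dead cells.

Simulating step by step:
Generation 0 (given above): 14 live cells
Generation 1: 17 live cells
.*..**
*.****
.**...
.***.*
...***
Generation 2: 11 live cells
.**..*
*....*
*....*
.*...*
...*.*
Generation 3: 10 live cells
.*....
*...**
**..**
.....*
....*.
Generation 4: 6 live cells
......
*...**
**....
.....*
......
Generation 5: 6 live cells
(generation 5 grid is the final answer)

Answer: ......
**....
**..**
......
......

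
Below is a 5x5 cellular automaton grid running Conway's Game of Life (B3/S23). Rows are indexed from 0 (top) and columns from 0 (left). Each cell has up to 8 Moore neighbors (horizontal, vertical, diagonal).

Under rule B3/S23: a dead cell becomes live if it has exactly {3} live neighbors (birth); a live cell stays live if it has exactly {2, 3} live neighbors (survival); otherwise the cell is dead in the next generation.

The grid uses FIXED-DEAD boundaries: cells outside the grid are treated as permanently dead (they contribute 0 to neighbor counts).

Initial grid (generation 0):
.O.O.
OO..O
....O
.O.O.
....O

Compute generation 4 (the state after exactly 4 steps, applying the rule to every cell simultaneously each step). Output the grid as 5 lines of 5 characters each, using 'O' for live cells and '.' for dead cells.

Simulating step by step:
Generation 0 (given above): 9 live cells
Generation 1: 15 live cells
OOO..
OOOOO
OOOOO
...OO
.....
Generation 2: 5 live cells
O....
....O
O....
.O..O
.....
Generation 3: 0 live cells
.....
.....
.....
.....
.....
Generation 4: 0 live cells
(generation 4 grid is the final answer)

Answer: .....
.....
.....
.....
.....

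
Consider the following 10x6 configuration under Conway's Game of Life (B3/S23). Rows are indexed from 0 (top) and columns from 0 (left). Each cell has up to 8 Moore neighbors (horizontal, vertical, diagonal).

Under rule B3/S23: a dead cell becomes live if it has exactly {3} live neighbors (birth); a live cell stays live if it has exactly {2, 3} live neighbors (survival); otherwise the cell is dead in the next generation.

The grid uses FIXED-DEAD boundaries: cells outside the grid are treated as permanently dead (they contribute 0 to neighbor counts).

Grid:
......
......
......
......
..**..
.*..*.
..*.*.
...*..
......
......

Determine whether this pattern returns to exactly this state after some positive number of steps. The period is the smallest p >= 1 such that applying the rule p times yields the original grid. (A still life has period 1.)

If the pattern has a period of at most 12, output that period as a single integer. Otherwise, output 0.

Simulating and comparing each generation to the original:
Gen 0 (original, given above): 7 live cells
Gen 1: 7 live cells, MATCHES original -> period = 1

Answer: 1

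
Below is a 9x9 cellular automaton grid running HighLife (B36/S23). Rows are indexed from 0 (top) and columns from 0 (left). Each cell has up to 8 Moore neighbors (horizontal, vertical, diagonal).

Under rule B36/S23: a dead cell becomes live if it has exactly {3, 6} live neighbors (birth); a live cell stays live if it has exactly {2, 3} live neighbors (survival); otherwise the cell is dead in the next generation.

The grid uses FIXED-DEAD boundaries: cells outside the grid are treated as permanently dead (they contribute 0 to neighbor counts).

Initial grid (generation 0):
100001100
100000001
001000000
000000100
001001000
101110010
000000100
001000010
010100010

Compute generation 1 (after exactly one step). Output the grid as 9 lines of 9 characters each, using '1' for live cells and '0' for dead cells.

Simulating step by step:
Generation 0 (given above): 20 live cells
Generation 1: 20 live cells
(generation 1 grid is the final answer)

Answer: 000000000
010000000
000000000
000000000
011011100
011111100
011000110
001000110
001000000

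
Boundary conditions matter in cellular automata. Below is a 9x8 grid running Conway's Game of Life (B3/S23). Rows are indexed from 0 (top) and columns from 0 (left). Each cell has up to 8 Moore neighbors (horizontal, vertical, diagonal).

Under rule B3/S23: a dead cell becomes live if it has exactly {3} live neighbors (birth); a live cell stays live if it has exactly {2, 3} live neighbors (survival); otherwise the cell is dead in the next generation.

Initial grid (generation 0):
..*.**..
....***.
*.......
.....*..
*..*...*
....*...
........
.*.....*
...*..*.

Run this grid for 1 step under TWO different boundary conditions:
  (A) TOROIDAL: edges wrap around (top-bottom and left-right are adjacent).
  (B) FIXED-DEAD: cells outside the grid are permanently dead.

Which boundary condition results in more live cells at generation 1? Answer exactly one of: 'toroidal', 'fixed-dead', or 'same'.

Answer: toroidal

Derivation:
Under TOROIDAL boundary, generation 1:
........
...**.*.
....*.*.
*......*
....*...
........
........
........
..*****.
Population = 13

Under FIXED-DEAD boundary, generation 1:
...**.*.
...**.*.
....*.*.
........
....*...
........
........
........
........
Population = 9

Comparison: toroidal=13, fixed-dead=9 -> toroidal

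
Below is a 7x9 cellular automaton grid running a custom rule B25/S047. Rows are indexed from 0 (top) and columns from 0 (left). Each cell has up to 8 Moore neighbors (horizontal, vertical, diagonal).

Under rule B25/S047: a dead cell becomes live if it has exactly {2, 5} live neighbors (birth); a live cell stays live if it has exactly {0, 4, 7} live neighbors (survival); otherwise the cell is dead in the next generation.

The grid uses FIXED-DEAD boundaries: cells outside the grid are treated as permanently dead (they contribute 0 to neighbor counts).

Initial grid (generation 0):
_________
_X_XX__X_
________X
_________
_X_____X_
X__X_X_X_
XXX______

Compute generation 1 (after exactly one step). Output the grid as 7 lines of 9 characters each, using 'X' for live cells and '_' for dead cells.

Simulating step by step:
Generation 0 (given above): 14 live cells
Generation 1: 23 live cells
(generation 1 grid is the final answer)

Answer: __XXX____
_XX_____X
__XXX__X_
_______XX
X_X_X___X
_X__XX__X
___XX_X__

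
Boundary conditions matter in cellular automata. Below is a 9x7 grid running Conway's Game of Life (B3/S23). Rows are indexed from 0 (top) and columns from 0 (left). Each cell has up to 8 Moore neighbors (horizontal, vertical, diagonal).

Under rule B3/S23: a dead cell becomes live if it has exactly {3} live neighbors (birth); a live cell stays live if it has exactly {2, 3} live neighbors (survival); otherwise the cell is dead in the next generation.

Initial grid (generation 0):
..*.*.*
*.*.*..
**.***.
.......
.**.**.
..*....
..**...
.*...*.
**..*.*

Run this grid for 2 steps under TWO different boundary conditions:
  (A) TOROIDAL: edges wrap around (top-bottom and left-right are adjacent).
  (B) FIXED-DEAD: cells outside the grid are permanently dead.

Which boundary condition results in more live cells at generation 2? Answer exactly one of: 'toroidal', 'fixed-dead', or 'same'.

Answer: fixed-dead

Derivation:
Under TOROIDAL boundary, generation 2:
....*.*
.......
..****.
.......
****...
....*..
**.....
......*
.*....*
Population = 16

Under FIXED-DEAD boundary, generation 2:
.*.....
*....*.
*.***..
*......
.***...
....*..
**...*.
...*.*.
***..*.
Population = 21

Comparison: toroidal=16, fixed-dead=21 -> fixed-dead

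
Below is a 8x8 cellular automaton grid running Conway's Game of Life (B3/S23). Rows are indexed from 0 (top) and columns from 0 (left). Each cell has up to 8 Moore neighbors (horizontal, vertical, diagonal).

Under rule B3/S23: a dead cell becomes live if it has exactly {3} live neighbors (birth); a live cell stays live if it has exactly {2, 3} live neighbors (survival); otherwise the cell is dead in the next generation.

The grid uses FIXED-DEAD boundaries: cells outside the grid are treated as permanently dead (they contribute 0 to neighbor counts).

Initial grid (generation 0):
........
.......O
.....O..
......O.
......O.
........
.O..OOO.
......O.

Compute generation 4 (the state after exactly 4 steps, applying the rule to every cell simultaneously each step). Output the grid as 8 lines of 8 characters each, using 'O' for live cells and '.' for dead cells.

Simulating step by step:
Generation 0 (given above): 9 live cells
Generation 1: 7 live cells
........
........
......O.
.....OO.
........
......O.
.....OO.
......O.
Generation 2: 13 live cells
........
........
.....OO.
.....OO.
.....OO.
.....OO.
.....OOO
.....OO.
Generation 3: 11 live cells
........
........
.....OO.
....O..O
....O..O
....O...
....O..O
.....O.O
Generation 4: 14 live cells
(generation 4 grid is the final answer)

Answer: ........
........
.....OO.
....O..O
...OOO..
...OOO..
....OOO.
......O.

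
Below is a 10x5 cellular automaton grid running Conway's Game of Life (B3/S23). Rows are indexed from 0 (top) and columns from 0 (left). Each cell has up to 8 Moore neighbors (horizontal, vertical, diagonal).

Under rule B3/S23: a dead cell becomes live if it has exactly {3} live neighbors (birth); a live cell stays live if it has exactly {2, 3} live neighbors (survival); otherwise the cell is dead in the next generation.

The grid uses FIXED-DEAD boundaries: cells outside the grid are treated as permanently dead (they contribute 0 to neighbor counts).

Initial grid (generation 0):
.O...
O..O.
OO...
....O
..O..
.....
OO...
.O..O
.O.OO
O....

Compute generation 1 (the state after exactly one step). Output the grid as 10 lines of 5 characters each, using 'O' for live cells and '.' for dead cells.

Answer: .....
O.O..
OO...
.O...
.....
.O...
OO...
.O.OO
OOOOO
.....

Derivation:
Simulating step by step:
Generation 0 (given above): 15 live cells
Generation 1: 16 live cells
(generation 1 grid is the final answer)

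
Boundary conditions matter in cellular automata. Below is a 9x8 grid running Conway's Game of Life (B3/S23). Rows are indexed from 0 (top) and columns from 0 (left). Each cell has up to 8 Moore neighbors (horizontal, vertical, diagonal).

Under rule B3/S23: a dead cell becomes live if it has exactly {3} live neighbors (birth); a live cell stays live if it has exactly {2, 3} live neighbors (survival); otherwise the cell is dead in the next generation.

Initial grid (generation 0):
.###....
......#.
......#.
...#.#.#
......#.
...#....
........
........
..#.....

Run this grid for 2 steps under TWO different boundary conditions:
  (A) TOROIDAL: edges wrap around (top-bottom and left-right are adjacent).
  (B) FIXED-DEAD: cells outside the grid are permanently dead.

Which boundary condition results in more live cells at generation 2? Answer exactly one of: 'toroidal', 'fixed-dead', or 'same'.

Answer: toroidal

Derivation:
Under TOROIDAL boundary, generation 2:
........
.###..#.
.....#.#
....#..#
.....##.
........
........
..#.....
.#.#....
Population = 13

Under FIXED-DEAD boundary, generation 2:
........
......#.
.....#.#
....#..#
.....##.
........
........
........
........
Population = 7

Comparison: toroidal=13, fixed-dead=7 -> toroidal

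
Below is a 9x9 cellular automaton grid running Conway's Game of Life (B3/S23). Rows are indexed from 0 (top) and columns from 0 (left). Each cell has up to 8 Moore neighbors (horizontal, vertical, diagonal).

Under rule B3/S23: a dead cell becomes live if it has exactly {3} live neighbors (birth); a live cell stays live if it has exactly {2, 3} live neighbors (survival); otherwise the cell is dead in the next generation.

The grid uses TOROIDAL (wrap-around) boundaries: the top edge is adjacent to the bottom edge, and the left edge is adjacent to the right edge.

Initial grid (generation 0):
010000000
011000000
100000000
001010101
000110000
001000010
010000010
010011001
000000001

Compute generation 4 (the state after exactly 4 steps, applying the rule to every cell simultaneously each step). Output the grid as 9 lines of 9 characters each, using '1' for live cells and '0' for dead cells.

Simulating step by step:
Generation 0 (given above): 19 live cells
Generation 1: 25 live cells
111000000
111000000
101100000
000011000
001011010
001100000
111000111
000000011
000000000
Generation 2: 27 live cells
101000000
000000001
101110000
011001100
001001100
100011000
111100100
010000100
110000001
Generation 3: 22 live cells
000000000
101000001
101111000
000000100
001100000
100010000
101110100
000000011
001000001
Generation 4: 31 live cells
(generation 4 grid is the final answer)

Answer: 110000001
101010001
101111001
010001000
000100000
000011000
110111010
111000011
000000011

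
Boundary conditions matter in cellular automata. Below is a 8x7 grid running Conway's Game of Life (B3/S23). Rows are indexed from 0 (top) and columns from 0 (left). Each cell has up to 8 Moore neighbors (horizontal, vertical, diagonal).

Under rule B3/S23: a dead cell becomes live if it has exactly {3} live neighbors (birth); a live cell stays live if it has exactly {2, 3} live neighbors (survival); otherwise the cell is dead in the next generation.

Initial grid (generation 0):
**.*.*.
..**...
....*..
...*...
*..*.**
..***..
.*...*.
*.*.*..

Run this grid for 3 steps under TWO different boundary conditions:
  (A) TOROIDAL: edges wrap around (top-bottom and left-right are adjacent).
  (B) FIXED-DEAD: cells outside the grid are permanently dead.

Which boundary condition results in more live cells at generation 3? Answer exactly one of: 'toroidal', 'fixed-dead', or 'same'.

Answer: same

Derivation:
Under TOROIDAL boundary, generation 3:
.....*.
..**...
.*..***
*..*..*
.*.*.*.
****.*.
*......
**.*...
Population = 22

Under FIXED-DEAD boundary, generation 3:
..*....
**.**..
..*.*..
..**.**
...*...
*****.*
***..*.
.......
Population = 22

Comparison: toroidal=22, fixed-dead=22 -> same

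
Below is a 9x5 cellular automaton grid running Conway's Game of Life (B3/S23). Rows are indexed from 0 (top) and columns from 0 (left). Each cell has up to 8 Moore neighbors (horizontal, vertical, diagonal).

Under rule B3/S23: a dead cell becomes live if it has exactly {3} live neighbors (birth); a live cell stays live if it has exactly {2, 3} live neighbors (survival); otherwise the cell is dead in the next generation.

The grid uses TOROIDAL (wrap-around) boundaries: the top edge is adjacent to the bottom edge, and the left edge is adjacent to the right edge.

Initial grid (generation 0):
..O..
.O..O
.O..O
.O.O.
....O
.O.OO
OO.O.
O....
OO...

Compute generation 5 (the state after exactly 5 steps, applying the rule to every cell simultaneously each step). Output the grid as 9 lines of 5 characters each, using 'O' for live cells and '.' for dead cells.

Answer: ..O..
.....
.....
.....
...OO
..OO.
OOOO.
.....
OO...

Derivation:
Simulating step by step:
Generation 0 (given above): 17 live cells
Generation 1: 18 live cells
..O..
.OOO.
.O.OO
..OOO
....O
.O.O.
.O.O.
..O..
OO...
Generation 2: 18 live cells
O..O.
OO..O
.O...
..O..
O...O
O..OO
.O.O.
O.O..
.OO..
Generation 3: 21 live cells
...O.
.OO.O
.OO..
OO...
OO...
.OOO.
.O.O.
O..O.
O.OOO
Generation 4: 13 live cells
.....
OO...
...O.
.....
....O
...OO
OO.O.
O....
OOO..
Generation 5: 11 live cells
(generation 5 grid is the final answer)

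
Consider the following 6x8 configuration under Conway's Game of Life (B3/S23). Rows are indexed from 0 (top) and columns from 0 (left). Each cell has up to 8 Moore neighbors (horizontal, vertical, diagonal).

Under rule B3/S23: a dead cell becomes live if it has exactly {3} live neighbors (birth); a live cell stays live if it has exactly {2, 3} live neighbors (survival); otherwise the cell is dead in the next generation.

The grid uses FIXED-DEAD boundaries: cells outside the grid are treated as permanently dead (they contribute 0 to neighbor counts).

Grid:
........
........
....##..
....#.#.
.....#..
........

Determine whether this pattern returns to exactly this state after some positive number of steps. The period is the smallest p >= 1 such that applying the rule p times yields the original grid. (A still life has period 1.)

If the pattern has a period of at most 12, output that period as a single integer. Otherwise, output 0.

Simulating and comparing each generation to the original:
Gen 0 (original, given above): 5 live cells
Gen 1: 5 live cells, MATCHES original -> period = 1

Answer: 1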